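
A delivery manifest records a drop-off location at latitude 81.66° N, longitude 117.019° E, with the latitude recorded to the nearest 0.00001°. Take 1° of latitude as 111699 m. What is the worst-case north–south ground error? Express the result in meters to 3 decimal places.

0.558 meters

Rounding to 5 decimal places leaves the latitude within ±5e-06° of the true value.
So the N–S error is at most 5e-06 × 111699 = 0.558495 m.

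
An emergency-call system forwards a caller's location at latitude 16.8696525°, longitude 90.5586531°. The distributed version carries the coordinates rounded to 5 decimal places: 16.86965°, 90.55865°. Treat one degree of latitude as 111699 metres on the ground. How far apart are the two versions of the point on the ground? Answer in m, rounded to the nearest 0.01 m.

Δlat = 16.8696525 − 16.86965 = +0.0000025°; Δlon = 90.5586531 − 90.55865 = +0.0000031°.
North–south shift: 0.0000025 × 111699 = 0.279248 m.
East–west at this latitude: 0.0000031° × 111699 × cos 16.8697° ≈ 0.0000031 × 106892 = 0.331366 m.
Distance: √(0.279248² + 0.331366²) ≈ 0.433339 m.

0.43 m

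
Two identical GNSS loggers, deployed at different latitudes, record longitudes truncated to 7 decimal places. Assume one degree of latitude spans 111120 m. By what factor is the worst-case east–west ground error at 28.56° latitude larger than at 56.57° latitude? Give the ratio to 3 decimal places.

1.594

Truncating at 7 decimal places can drop up to a full unit in the last place, so the longitude may be off by as much as 1e-07°.
Error at 28.56° = 1e-07° × 111120 × cos 28.56° ≈ 0.011112 × 0.8783 = 0.0097599 m.
At 56.57°: 1e-07° × 111120 × cos 56.57° = 1e-07 × 111120 × 0.5509 ≈ 0.0061218 m.
The ratio reduces to cos 28.56° / cos 56.57° = 0.8783/0.5509 ≈ 1.5943.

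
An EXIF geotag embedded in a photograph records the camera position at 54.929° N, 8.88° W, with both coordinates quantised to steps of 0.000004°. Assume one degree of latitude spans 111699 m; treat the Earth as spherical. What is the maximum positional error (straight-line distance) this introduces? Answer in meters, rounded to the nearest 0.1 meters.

0.3 meters

With a 0.000004° grid the true value lies within half a step, ±0.000004°/2 = ±2e-06°, of the stored one.
North–south component: 2e-06° × 111699 = 0.223398 m.
Longitude error → 2e-06 × 111699 × cos 54.929° = 2e-06 × 111699 × 0.5746 ≈ 0.128362 m.
Combining orthogonally: (0.223398² + 0.128362²)^½ ≈ 0.25765 m.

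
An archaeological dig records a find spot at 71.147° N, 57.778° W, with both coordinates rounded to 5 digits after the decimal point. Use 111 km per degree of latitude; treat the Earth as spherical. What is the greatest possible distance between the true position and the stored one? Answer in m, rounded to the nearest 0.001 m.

Rounding to 5 decimal places leaves each coordinate within ±5e-06° of the true value.
N–S: 5e-06° × 111000 m/° = 0.555 m.
E–W at 71.147°: 5e-06° × 111000 × cos 71.147° = 5e-06 × 111000 × 0.3231 ≈ 0.179343 m.
The two errors are perpendicular, so the maximum displacement is √(0.555² + 0.179343²) ≈ 0.583257 m.

0.583 m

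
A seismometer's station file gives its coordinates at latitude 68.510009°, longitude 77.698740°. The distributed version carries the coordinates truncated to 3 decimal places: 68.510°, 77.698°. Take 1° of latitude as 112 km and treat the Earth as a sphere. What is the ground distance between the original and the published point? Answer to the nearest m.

30 m

Δlat = 68.510009 − 68.510 = +0.000009°; Δlon = 77.698740 − 77.698 = +0.000740°.
North–south shift: 0.000009 × 112000 = 1.008 m.
E–W at 68.51°: 0.000740° × 112000 × cos 68.51° = 0.000740 × 112000 × 0.3663 ≈ 30.3622 m.
Distance: √(1.008² + 30.3622²) ≈ 30.3789 m.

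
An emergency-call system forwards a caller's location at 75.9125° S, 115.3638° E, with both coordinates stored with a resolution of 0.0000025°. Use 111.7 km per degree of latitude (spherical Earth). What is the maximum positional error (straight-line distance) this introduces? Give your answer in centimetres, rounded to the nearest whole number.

With a 0.0000025° grid the true value lies within half a step, ±0.0000025°/2 = ±1.25e-06°, of the stored one.
Latitude error → 1.25e-06 × 111700 = 0.139625 m along the meridian.
East–west component at 75.9125°: 1.25e-06° × 111700 × cos 75.9125° ≈ 1.25e-06 × 27188.2 ≈ 0.0339852 m.
Combining orthogonally: (0.139625² + 0.0339852²)^½ ≈ 0.143702 m.
That is 0.143702 m = 14.37 cm.

14 centimetres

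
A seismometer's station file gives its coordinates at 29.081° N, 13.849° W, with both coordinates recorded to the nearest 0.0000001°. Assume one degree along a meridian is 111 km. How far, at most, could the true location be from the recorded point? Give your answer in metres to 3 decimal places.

0.007 metres

Rounding to 7 decimal places leaves each coordinate within ±5e-08° of the true value.
North–south component: 5e-08° × 111000 = 0.00555 m.
Longitude error → 5e-08 × 111000 × cos 29.081° = 5e-08 × 111000 × 0.8739 ≈ 0.00485033 m.
Combining orthogonally: (0.00555² + 0.00485033²)^½ ≈ 0.00737077 m.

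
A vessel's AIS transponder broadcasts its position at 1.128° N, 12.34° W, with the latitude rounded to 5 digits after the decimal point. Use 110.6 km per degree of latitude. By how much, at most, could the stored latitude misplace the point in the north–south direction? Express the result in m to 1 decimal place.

Rounding to 5 decimal places leaves the latitude within ±5e-06° of the true value.
North–south distance: 5e-06° × 110600 m/° = 0.553 m.

0.6 m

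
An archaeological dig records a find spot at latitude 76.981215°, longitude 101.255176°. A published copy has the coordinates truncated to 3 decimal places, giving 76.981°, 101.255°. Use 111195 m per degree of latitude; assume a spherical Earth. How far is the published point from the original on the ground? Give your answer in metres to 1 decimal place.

24.3 metres

The latitude changed by +0.000215° and the longitude by +0.000176°.
North–south shift: 0.000215 × 111195 = 23.9069 m.
East–west at this latitude: 0.000176° × 111195 × cos 76.981° ≈ 0.000176 × 25049.4 = 4.40869 m.
Hypotenuse of the two orthogonal shifts: √(23.9069² + 4.40869²) = 24.31 m.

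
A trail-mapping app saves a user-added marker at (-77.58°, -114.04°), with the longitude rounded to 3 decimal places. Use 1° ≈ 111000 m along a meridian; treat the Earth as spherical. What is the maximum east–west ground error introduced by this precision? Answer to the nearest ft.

Rounding to 3 decimal places leaves the longitude within ±0.0005° of the true value.
At latitude 77.58° a degree of longitude spans 111000 m × cos 77.58° = 111000 × 0.2151 ≈ 23873.5 m.
So at most 0.0005° × 23873.5 ≈ 11.9367 m east–west.
In feet: 11.9367 m ÷ 0.3048 ≈ 39.163 ft.

39 ft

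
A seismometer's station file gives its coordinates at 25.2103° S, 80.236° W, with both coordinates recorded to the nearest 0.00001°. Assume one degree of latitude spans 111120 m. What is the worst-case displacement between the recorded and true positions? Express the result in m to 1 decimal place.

0.7 m

Rounding to 5 decimal places leaves each coordinate within ±5e-06° of the true value.
North–south component: 5e-06° × 111120 = 0.5556 m.
Longitude error → 5e-06 × 111120 × cos 25.2103° = 5e-06 × 111120 × 0.9048 ≈ 0.502679 m.
Combining orthogonally: (0.5556² + 0.502679²)^½ ≈ 0.749252 m.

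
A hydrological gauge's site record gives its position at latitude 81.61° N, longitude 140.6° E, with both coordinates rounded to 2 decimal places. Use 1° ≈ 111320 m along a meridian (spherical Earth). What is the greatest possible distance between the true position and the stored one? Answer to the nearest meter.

562 meters

Rounding to 2 decimal places leaves each coordinate within ±0.005° of the true value.
N–S: 0.005° × 111320 m/° = 556.6 m.
E–W at 81.61°: 0.005° × 111320 × cos 81.61° = 0.005 × 111320 × 0.1459 ≈ 81.2137 m.
Worst case both components are at the extreme and orthogonal: √(556.6² + 81.2137²) ≈ 562.494 m.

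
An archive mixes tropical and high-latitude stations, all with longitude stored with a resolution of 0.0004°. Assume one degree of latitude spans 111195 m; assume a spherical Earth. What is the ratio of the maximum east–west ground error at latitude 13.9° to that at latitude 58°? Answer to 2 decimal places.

1.83

With a 0.0004° grid the true value lies within half a step, ±0.0004°/2 = ±0.0002°, of the stored one.
At 13.9°: 0.0002° × 111195 × cos 13.9° = 0.0002 × 111195 × 0.9707 ≈ 21.588 m.
At 58°: 0.0002° × 111195 × cos 58° = 0.0002 × 111195 × 0.5299 ≈ 11.785 m.
The ratio reduces to cos 13.9° / cos 58° = 0.9707/0.5299 ≈ 1.8318.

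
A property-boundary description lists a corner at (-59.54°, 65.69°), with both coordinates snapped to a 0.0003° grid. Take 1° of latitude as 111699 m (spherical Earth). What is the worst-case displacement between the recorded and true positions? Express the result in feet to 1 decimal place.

61.6 feet

With a 0.0003° grid the true value lies within half a step, ±0.0003°/2 = ±0.00015°, of the stored one.
North–south component: 0.00015° × 111699 = 16.7549 m.
Longitude error → 0.00015 × 111699 × cos 59.54° = 0.00015 × 111699 × 0.5069 ≈ 8.49365 m.
Worst case both components are at the extreme and orthogonal: √(16.7549² + 8.49365²) ≈ 18.7848 m.
Converting: 18.7848 m × 3.2808 ft/m ≈ 61.63 ft.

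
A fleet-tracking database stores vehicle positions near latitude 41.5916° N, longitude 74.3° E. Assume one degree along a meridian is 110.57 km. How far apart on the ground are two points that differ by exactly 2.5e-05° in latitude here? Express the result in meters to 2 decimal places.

Along a meridian 2.5e-05° is 2.5e-05 × 110570 = 2.76425 m.

2.76 meters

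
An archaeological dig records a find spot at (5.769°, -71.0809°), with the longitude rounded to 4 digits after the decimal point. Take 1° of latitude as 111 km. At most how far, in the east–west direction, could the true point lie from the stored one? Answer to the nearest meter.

6 meters

Rounding to 4 decimal places leaves the longitude within ±5e-05° of the true value.
At latitude 5.769° a degree of longitude spans 111000 m × cos 5.769° = 111000 × 0.9949 ≈ 110438 m.
So at most 5e-05° × 110438 ≈ 5.52189 m east–west.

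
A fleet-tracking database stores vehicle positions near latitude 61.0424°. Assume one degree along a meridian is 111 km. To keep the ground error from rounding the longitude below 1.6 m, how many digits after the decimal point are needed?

At 61.0424° one degree of longitude covers 111000 × cos 61.0424° ≈ 111000 × 0.4842 ≈ 53742 m.
With N decimal places the half-ulp bound is 0.5·10⁻ᴺ°, or 0.5·10⁻ᴺ × 53742 m on the ground.
Need 0.5 × 53742 × 10⁻ᴺ ≤ 1.6 → 10⁻ᴺ ≤ 5.954e-05, so N ≥ 4.23.
So 5 decimal places suffice (0.269 m); 4 would allow up to 2.69 m.

5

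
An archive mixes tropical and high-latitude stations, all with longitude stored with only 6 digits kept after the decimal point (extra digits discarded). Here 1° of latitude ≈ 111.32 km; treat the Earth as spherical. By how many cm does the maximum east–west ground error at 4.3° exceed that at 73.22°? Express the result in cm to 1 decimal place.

7.9 cm

Truncating at 6 decimal places can drop up to a full unit in the last place, so the longitude may be off by as much as 1e-06°.
Error at 4.3° = 1e-06° × 111320 × cos 4.3° ≈ 0.11132 × 0.9972 = 0.11101 m.
Error at 73.22° = 1e-06° × 111320 × cos 73.22° ≈ 0.11132 × 0.2887 = 0.032138 m.
Difference: 0.11101 − 0.032138 = 0.078869 m.
That is 0.0788688 m = 7.8869 cm.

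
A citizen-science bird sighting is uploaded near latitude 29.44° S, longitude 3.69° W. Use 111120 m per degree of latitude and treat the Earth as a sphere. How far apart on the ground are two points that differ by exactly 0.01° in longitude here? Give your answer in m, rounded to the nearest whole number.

0.01° of longitude at 29.44° is 0.01 × 111120 × cos 29.44° ≈ 0.01 × 96771.2 = 967.712 m.

968 m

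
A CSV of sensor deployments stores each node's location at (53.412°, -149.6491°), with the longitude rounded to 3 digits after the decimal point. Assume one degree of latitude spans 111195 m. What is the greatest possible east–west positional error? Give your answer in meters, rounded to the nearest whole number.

33 meters

Rounding to 3 decimal places leaves the longitude within ±0.0005° of the true value.
Parallels shrink by cos φ, so at 53.412° a degree of longitude is 111195 × 0.5961 ≈ 66278.5 m.
East–west error: 0.0005° × 66278.5 m/° ≈ 33.1393 m.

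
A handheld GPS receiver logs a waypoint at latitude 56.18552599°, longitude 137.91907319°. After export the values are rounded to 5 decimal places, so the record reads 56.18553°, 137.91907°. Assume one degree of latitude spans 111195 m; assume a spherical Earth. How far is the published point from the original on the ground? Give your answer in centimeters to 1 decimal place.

48.8 centimeters

Δlat = 56.18552599 − 56.18553 = -0.00000401°; Δlon = 137.91907319 − 137.91907 = +0.00000319°.
N–S: -0.00000401° × 111195 m/° = -0.445892 m.
East–west at this latitude: 0.00000319° × 111195 × cos 56.1855° ≈ 0.00000319 × 61880.6 = 0.197399 m.
Combined displacement = (0.445892² + 0.197399²)^½ ≈ 0.487633 m.
That is 0.487633 m = 48.763 cm.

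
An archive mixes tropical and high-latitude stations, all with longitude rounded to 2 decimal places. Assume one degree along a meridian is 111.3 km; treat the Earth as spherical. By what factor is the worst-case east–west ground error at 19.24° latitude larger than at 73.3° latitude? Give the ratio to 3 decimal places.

3.286

Rounding to 2 decimal places leaves the longitude within ±0.005° of the true value.
Error at 19.24° = 0.005° × 111300 × cos 19.24° ≈ 556.5 × 0.9441 = 525.42 m.
Error at 73.3° = 0.005° × 111300 × cos 73.3° ≈ 556.5 × 0.2874 = 159.92 m.
Ratio: 525.42 / 159.92 = cos 19.24° / cos 73.3° ≈ 3.2856.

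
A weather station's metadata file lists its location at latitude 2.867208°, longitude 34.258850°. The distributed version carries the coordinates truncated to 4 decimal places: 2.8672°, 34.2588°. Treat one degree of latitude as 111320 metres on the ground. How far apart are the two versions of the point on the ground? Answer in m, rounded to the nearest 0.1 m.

Δlat = 2.867208 − 2.8672 = +0.000008°; Δlon = 34.258850 − 34.2588 = +0.000050°.
N–S: 0.000008° × 111320 m/° = 0.89056 m.
E–W at 2.8672°: 0.000050° × 111320 × cos 2.8672° = 0.000050 × 111320 × 0.9987 ≈ 5.55903 m.
Distance: √(0.89056² + 5.55903²) ≈ 5.62991 m.

5.6 m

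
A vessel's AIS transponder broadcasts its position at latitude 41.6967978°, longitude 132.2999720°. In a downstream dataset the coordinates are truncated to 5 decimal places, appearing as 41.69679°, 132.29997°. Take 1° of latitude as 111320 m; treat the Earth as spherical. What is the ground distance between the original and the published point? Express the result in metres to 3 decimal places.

The latitude changed by +0.0000078° and the longitude by +0.0000020°.
North–south shift: 0.0000078 × 111320 = 0.868296 m.
East–west at this latitude: 0.0000020° × 111320 × cos 41.6968° ≈ 0.0000020 × 83119.9 = 0.16624 m.
Hypotenuse of the two orthogonal shifts: √(0.868296² + 0.16624²) = 0.884067 m.

0.884 metres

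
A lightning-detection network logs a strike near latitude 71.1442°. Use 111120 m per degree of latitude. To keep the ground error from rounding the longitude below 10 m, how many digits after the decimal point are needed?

At 71.1442° one degree of longitude covers 111120 × cos 71.1442° ≈ 111120 × 0.3232 ≈ 35912.6 m.
N decimal places → at most half a unit in the last place, 0.5 × 10⁻ᴺ° = 35912.6/2 × 10⁻ᴺ m.
Need 0.5 × 35912.6 × 10⁻ᴺ ≤ 10 → 10⁻ᴺ ≤ 5.569e-04, so N ≥ 3.25.
At 3 places the error can reach 18 m, but 4 places keeps it to 1.8 m.

4 decimal places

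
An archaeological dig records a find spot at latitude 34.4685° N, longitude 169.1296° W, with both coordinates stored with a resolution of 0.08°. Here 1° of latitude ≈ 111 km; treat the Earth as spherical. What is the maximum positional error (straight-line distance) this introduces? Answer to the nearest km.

6 km

With a 0.08° grid the true value lies within half a step, ±0.08°/2 = ±0.04°, of the stored one.
Latitude error → 0.04 × 111000 = 4440 m along the meridian.
East–west component at 34.4685°: 0.04° × 111000 × cos 34.4685° ≈ 0.04 × 91512.6 ≈ 3660.5 m.
Worst case both components are at the extreme and orthogonal: √(4440² + 3660.5²) ≈ 5754.38 m.
That is 5754.38 m = 5.7544 km.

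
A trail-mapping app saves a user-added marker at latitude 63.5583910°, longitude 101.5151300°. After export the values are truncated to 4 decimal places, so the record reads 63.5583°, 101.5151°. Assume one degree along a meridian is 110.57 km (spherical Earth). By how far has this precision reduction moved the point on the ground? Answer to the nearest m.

10 m

Δlat = 63.5583910 − 63.5583 = +0.0000910°; Δlon = 101.5151300 − 101.5151 = +0.0000300°.
N–S: 0.0000910° × 110570 m/° = 10.0619 m.
East–west at this latitude: 0.0000300° × 110570 × cos 63.5583° ≈ 0.0000300 × 49235.4 = 1.47706 m.
Combined displacement = (10.0619² + 1.47706²)^½ ≈ 10.1697 m.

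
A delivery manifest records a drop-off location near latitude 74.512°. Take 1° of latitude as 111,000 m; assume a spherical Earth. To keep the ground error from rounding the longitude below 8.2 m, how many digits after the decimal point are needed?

4

At 74.512° one degree of longitude covers 111000 × cos 74.512° ≈ 111000 × 0.2670 ≈ 29641.1 m.
With N decimal places the half-ulp bound is 0.5·10⁻ᴺ°, or 0.5·10⁻ᴺ × 29641.1 m on the ground.
Setting 14820.5 × 10⁻ᴺ ≤ 8.2 gives 10ᴺ ≥ 1807, i.e. N ≥ 3.26.
N = 3 would give 14.8 m (too coarse); N = 4 gives 1.48 m ≤ 8.2 m.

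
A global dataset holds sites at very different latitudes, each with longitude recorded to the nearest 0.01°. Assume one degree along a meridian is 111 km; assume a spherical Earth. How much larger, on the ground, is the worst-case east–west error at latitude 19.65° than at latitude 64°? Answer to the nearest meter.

279 meters

Rounding to 2 decimal places leaves the longitude within ±0.005° of the true value.
Error at 19.65° = 0.005° × 111000 × cos 19.65° ≈ 555 × 0.9418 = 522.68 m.
Error at 64° = 0.005° × 111000 × cos 64° ≈ 555 × 0.4384 = 243.3 m.
So the lower-latitude error exceeds the higher by 522.68 − 243.3 = 279.38 m.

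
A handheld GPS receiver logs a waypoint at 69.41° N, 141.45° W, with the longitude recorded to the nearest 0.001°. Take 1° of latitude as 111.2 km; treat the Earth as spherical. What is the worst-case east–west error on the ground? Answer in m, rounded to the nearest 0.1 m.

19.6 m

Rounding to 3 decimal places leaves the longitude within ±0.0005° of the true value.
At latitude 69.41° a degree of longitude spans 111200 m × cos 69.41° = 111200 × 0.3517 ≈ 39106.6 m.
Maximum E–W displacement: 0.0005 × 39106.6 = 19.5533 m.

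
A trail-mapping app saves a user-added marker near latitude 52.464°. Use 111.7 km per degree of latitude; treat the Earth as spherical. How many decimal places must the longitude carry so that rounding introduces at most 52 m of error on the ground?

3 decimal places

At 52.464° one degree of longitude covers 111700 × cos 52.464° ≈ 111700 × 0.6093 ≈ 68054.3 m.
N decimal places → at most half a unit in the last place, 0.5 × 10⁻ᴺ° = 68054.3/2 × 10⁻ᴺ m.
Setting 34027.2 × 10⁻ᴺ ≤ 52 gives 10ᴺ ≥ 654.4, i.e. N ≥ 2.82.
At 2 places the error can reach 340 m, but 3 places keeps it to 34 m.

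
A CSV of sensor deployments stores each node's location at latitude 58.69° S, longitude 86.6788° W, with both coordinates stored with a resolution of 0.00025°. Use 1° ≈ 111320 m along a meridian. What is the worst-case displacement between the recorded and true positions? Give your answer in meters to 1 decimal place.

15.7 meters

With a 0.00025° grid the true value lies within half a step, ±0.00025°/2 = ±0.000125°, of the stored one.
Latitude error → 0.000125 × 111320 = 13.915 m along the meridian.
East–west component at 58.69°: 0.000125° × 111320 × cos 58.69° ≈ 0.000125 × 57849.5 ≈ 7.23118 m.
The two errors are perpendicular, so the maximum displacement is √(13.915² + 7.23118²) ≈ 15.6817 m.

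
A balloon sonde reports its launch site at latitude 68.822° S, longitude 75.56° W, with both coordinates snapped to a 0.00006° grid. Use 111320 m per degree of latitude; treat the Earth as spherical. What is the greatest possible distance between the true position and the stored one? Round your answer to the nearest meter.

With a 0.00006° grid the true value lies within half a step, ±0.00006°/2 = ±3e-05°, of the stored one.
North–south component: 3e-05° × 111320 = 3.3396 m.
E–W at 68.822°: 3e-05° × 111320 × cos 68.822° = 3e-05 × 111320 × 0.3613 ≈ 1.20649 m.
The two errors are perpendicular, so the maximum displacement is √(3.3396² + 1.20649²) ≈ 3.55085 m.

4 meters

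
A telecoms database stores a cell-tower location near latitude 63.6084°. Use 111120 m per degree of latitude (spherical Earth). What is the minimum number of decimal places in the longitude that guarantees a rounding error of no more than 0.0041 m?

7 decimal places

At 63.6084° one degree of longitude covers 111120 × cos 63.6084° ≈ 111120 × 0.4445 ≈ 49393.3 m.
Rounding to N decimal places gives at most 0.5 × 10⁻ᴺ degrees of error, i.e. 0.5 × 10⁻ᴺ × 49393.3 m.
Setting 24696.6 × 10⁻ᴺ ≤ 0.0041 gives 10ᴺ ≥ 6.024e+06, i.e. N ≥ 6.78.
N = 6 would give 0.0247 m (too coarse); N = 7 gives 0.00247 m ≤ 0.0041 m.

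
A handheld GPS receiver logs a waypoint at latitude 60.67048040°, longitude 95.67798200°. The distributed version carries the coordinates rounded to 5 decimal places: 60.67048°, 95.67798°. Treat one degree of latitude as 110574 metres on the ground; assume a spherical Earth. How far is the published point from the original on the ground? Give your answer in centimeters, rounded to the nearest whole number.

12 centimeters

The latitude changed by +0.00000040° and the longitude by +0.00000200°.
North–south shift: 0.00000040 × 110574 = 0.0442296 m.
E–W at 60.6705°: 0.00000200° × 110574 × cos 60.6705° = 0.00000200 × 110574 × 0.4898 ≈ 0.108325 m.
Distance: √(0.0442296² + 0.108325²) ≈ 0.117007 m.
That is 0.117007 m = 11.701 cm.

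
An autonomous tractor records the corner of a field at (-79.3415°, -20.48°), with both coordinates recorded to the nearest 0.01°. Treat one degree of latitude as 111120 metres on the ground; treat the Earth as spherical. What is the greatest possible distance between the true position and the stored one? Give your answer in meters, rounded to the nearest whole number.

565 meters

Rounding to 2 decimal places leaves each coordinate within ±0.005° of the true value.
N–S: 0.005° × 111120 m/° = 555.6 m.
E–W at 79.3415°: 0.005° × 111120 × cos 79.3415° = 0.005 × 111120 × 0.1850 ≈ 102.761 m.
Combining orthogonally: (555.6² + 102.761²)^½ ≈ 565.023 m.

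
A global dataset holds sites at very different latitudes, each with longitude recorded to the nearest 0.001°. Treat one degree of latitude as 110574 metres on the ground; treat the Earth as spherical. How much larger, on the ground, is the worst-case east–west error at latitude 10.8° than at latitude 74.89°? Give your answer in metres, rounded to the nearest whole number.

Rounding to 3 decimal places leaves the longitude within ±0.0005° of the true value.
Error at 10.8° = 0.0005° × 110574 × cos 10.8° ≈ 55.287 × 0.9823 = 54.308 m.
Error at 74.89° = 0.0005° × 110574 × cos 74.89° ≈ 55.287 × 0.2607 = 14.412 m.
So the lower-latitude error exceeds the higher by 54.308 − 14.412 = 39.896 m.

40 metres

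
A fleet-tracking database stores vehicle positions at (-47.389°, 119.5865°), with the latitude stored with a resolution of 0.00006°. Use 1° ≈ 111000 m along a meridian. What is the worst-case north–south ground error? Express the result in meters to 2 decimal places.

With a 0.00006° grid the true value lies within half a step, ±0.00006°/2 = ±3e-05°, of the stored one.
Along the meridian that is 3e-05° × 111000 m/° = 3.33 m.

3.33 meters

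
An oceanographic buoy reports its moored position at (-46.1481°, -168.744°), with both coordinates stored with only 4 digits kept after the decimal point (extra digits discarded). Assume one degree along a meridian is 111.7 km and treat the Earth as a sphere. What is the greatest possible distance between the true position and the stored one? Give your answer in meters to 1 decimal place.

13.6 meters

Truncating at 4 decimal places can drop up to a full unit in the last place, so each coordinate may be off by as much as 0.0001°.
North–south component: 0.0001° × 111700 = 11.17 m.
East–west component at 46.1481°: 0.0001° × 111700 × cos 46.1481° ≈ 0.0001 × 77385.4 ≈ 7.73854 m.
Combining orthogonally: (11.17² + 7.73854²)^½ ≈ 13.5887 m.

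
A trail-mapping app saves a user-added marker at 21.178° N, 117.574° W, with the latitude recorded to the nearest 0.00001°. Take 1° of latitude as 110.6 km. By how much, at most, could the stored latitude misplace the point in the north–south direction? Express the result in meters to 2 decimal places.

Rounding to 5 decimal places leaves the latitude within ±5e-06° of the true value.
Along the meridian that is 5e-06° × 110600 m/° = 0.553 m.

0.55 meters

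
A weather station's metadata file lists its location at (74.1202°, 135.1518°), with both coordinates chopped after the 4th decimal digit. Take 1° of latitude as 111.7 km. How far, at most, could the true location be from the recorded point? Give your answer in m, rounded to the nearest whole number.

Truncating at 4 decimal places can drop up to a full unit in the last place, so each coordinate may be off by as much as 0.0001°.
Latitude error → 0.0001 × 111700 = 11.17 m along the meridian.
East–west component at 74.1202°: 0.0001° × 111700 × cos 74.1202° ≈ 0.0001 × 30563.4 ≈ 3.05634 m.
Worst case both components are at the extreme and orthogonal: √(11.17² + 3.05634²) ≈ 11.5806 m.

12 m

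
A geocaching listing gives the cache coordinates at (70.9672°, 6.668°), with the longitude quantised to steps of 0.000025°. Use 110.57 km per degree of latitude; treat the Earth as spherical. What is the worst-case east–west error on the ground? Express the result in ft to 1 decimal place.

1.5 ft

With a 0.000025° grid the true value lies within half a step, ±0.000025°/2 = ±1.25e-05°, of the stored one.
One degree of longitude at 70.9672° is 110570 × cos 70.9672° ≈ 110570 × 0.3261 = 36057.9 m.
Maximum E–W displacement: 1.25e-05 × 36057.9 = 0.450724 m.
Converting: 0.450724 m × 3.2808 ft/m ≈ 1.4788 ft.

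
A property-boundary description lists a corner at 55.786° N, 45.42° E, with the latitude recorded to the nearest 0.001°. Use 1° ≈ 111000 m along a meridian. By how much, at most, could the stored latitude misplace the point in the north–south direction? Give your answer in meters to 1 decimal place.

55.5 meters

Rounding to 3 decimal places leaves the latitude within ±0.0005° of the true value.
North–south distance: 0.0005° × 111000 m/° = 55.5 m.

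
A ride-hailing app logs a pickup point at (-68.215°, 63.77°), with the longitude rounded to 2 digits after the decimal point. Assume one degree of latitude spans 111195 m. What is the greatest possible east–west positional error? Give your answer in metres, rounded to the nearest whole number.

206 metres

Rounding to 2 decimal places leaves the longitude within ±0.005° of the true value.
Parallels shrink by cos φ, so at 68.215° a degree of longitude is 111195 × 0.3711 ≈ 41267.2 m.
So at most 0.005° × 41267.2 ≈ 206.336 m east–west.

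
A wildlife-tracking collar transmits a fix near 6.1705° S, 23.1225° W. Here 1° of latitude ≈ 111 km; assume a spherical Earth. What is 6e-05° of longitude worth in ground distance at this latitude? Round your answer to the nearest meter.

7 meters

One degree of longitude here spans 111000 × cos 6.1705° = 111000 × 0.9942 ≈ 110357 m; 6e-05° of that is 6.62141 m.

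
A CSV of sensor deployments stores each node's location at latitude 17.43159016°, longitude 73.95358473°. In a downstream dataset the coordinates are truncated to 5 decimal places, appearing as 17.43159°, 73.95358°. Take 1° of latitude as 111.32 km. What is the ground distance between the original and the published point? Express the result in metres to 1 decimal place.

0.5 metres

The latitude changed by +0.00000016° and the longitude by +0.00000473°.
North–south shift: 0.00000016 × 111320 = 0.0178112 m.
East–west at this latitude: 0.00000473° × 111320 × cos 17.4316° ≈ 0.00000473 × 106208 = 0.502362 m.
Hypotenuse of the two orthogonal shifts: √(0.0178112² + 0.502362²) = 0.502678 m.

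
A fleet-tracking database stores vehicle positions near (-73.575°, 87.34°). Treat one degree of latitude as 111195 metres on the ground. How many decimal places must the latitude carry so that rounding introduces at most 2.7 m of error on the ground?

5 decimal places

One degree of latitude covers 111195 m.
With N decimal places the half-ulp bound is 0.5·10⁻ᴺ°, or 0.5·10⁻ᴺ × 111195 m on the ground.
Need 0.5 × 111195 × 10⁻ᴺ ≤ 2.7 → 10⁻ᴺ ≤ 4.856e-05, so N ≥ 4.31.
So 5 decimal places suffice (0.556 m); 4 would allow up to 5.56 m.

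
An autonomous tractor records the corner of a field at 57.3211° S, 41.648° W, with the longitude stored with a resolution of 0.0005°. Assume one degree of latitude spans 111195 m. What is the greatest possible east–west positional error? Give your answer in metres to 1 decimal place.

With a 0.0005° grid the true value lies within half a step, ±0.0005°/2 = ±0.00025°, of the stored one.
At latitude 57.3211° a degree of longitude spans 111195 m × cos 57.3211° = 111195 × 0.5399 ≈ 60037.6 m.
East–west error: 0.00025° × 60037.6 m/° ≈ 15.0094 m.

15.0 metres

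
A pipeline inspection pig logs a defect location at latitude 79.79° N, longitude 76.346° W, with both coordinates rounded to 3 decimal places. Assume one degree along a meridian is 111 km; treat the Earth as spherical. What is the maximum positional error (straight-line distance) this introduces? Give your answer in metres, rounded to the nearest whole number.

56 metres

Rounding to 3 decimal places leaves each coordinate within ±0.0005° of the true value.
Latitude error → 0.0005 × 111000 = 55.5 m along the meridian.
East–west component at 79.79°: 0.0005° × 111000 × cos 79.79° ≈ 0.0005 × 19675.5 ≈ 9.83774 m.
Worst case both components are at the extreme and orthogonal: √(55.5² + 9.83774²) ≈ 56.3652 m.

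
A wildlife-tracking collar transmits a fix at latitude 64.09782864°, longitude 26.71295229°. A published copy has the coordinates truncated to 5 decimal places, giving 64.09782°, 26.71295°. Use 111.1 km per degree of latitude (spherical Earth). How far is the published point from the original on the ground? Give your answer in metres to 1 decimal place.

1.0 metres

Δlat = 64.09782864 − 64.09782 = +0.00000864°; Δlon = 26.71295229 − 26.71295 = +0.00000229°.
N–S: 0.00000864° × 111100 m/° = 0.959904 m.
E–W at 64.0978°: 0.00000229° × 111100 × cos 64.0978° = 0.00000229 × 111100 × 0.4368 ≈ 0.111139 m.
Hypotenuse of the two orthogonal shifts: √(0.959904² + 0.111139²) = 0.966317 m.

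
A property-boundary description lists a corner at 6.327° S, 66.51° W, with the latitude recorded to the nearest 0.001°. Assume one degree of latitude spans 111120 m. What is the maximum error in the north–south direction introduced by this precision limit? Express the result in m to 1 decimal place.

55.6 m

Rounding to 3 decimal places leaves the latitude within ±0.0005° of the true value.
So the N–S error is at most 0.0005 × 111120 = 55.56 m.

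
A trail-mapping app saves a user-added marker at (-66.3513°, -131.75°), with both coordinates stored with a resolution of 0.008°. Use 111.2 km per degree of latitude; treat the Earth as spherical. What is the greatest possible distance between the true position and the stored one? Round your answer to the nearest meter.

479 meters

With a 0.008° grid the true value lies within half a step, ±0.008°/2 = ±0.004°, of the stored one.
Latitude error → 0.004 × 111200 = 444.8 m along the meridian.
E–W at 66.3513°: 0.004° × 111200 × cos 66.3513° = 0.004 × 111200 × 0.4011 ≈ 178.422 m.
Worst case both components are at the extreme and orthogonal: √(444.8² + 178.422²) ≈ 479.251 m.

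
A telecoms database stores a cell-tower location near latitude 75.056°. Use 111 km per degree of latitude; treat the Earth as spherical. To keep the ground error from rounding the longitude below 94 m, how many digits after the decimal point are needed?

At 75.056° one degree of longitude covers 111000 × cos 75.056° ≈ 111000 × 0.2579 ≈ 28624.1 m.
Rounding to N decimal places gives at most 0.5 × 10⁻ᴺ degrees of error, i.e. 0.5 × 10⁻ᴺ × 28624.1 m.
Setting 14312.1 × 10⁻ᴺ ≤ 94 gives 10ᴺ ≥ 152.3, i.e. N ≥ 2.18.
So 3 decimal places suffice (14.3 m); 2 would allow up to 143 m.

3 decimal places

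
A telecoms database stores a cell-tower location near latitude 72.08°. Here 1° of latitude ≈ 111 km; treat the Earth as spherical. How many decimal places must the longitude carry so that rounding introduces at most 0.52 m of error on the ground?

At 72.08° one degree of longitude covers 111000 × cos 72.08° ≈ 111000 × 0.3077 ≈ 34153.5 m.
N decimal places → at most half a unit in the last place, 0.5 × 10⁻ᴺ° = 34153.5/2 × 10⁻ᴺ m.
Setting 17076.7 × 10⁻ᴺ ≤ 0.52 gives 10ᴺ ≥ 3.284e+04, i.e. N ≥ 4.52.
At 4 places the error can reach 1.71 m, but 5 places keeps it to 0.171 m.

5 decimal places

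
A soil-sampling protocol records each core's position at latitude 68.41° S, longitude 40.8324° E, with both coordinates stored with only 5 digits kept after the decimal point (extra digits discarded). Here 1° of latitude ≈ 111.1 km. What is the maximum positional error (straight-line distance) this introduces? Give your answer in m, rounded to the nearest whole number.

Truncating at 5 decimal places can drop up to a full unit in the last place, so each coordinate may be off by as much as 1e-05°.
N–S: 1e-05° × 111100 m/° = 1.111 m.
East–west component at 68.41°: 1e-05° × 111100 × cos 68.41° ≈ 1e-05 × 40880.6 ≈ 0.408806 m.
The two errors are perpendicular, so the maximum displacement is √(1.111² + 0.408806²) ≈ 1.18383 m.

1 m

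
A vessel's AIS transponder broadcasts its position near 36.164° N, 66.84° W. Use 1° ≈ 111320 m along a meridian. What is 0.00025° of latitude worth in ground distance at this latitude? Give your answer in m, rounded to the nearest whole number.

Along a meridian 0.00025° is 0.00025 × 111320 = 27.83 m.

28 m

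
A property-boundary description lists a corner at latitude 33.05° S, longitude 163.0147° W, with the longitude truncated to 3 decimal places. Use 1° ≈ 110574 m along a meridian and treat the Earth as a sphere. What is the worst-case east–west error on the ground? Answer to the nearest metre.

Truncating at 3 decimal places can drop up to a full unit in the last place, so the longitude may be off by as much as 0.001°.
Parallels shrink by cos φ, so at 33.05° a degree of longitude is 110574 × 0.8382 ≈ 92682.6 m.
So at most 0.001° × 92682.6 ≈ 92.6826 m east–west.

93 metres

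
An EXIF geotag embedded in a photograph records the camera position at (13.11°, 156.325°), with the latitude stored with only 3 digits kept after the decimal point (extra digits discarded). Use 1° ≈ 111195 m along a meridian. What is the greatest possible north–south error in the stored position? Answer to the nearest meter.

111 meters

Truncating at 3 decimal places can drop up to a full unit in the last place, so the latitude may be off by as much as 0.001°.
So the N–S error is at most 0.001 × 111195 = 111.195 m.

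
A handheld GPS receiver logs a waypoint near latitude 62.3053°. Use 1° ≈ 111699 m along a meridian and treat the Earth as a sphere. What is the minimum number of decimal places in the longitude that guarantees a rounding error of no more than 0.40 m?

At 62.3053° one degree of longitude covers 111699 × cos 62.3053° ≈ 111699 × 0.4648 ≈ 51913.2 m.
With N decimal places the half-ulp bound is 0.5·10⁻ᴺ°, or 0.5·10⁻ᴺ × 51913.2 m on the ground.
Setting 25956.6 × 10⁻ᴺ ≤ 0.40 gives 10ᴺ ≥ 6.489e+04, i.e. N ≥ 4.81.
N = 4 would give 2.6 m (too coarse); N = 5 gives 0.26 m ≤ 0.40 m.

5 decimal places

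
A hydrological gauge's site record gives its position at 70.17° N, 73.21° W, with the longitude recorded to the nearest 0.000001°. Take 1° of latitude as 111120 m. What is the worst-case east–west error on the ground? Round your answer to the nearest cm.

Rounding to 6 decimal places leaves the longitude within ±5e-07° of the true value.
Parallels shrink by cos φ, so at 70.17° a degree of longitude is 111120 × 0.3392 ≈ 37695.3 m.
East–west error: 5e-07° × 37695.3 m/° ≈ 0.0188476 m.
That is 0.0188476 m = 1.8848 cm.

2 cm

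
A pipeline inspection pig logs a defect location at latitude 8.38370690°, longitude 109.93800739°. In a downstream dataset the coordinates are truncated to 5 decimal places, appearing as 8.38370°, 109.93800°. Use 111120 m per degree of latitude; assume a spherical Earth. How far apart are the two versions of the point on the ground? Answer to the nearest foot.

The latitude changed by +0.00000690° and the longitude by +0.00000739°.
N–S: 0.00000690° × 111120 m/° = 0.766728 m.
East–west at this latitude: 0.00000739° × 111120 × cos 8.3837° ≈ 0.00000739 × 109933 = 0.812402 m.
Distance: √(0.766728² + 0.812402²) ≈ 1.11708 m.
In feet: 1.11708 m ÷ 0.3048 ≈ 3.665 ft.

4 feet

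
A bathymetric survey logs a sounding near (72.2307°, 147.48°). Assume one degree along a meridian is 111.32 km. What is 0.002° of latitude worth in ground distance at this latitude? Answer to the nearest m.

Along a meridian 0.002° is 0.002 × 111320 = 222.64 m.

223 m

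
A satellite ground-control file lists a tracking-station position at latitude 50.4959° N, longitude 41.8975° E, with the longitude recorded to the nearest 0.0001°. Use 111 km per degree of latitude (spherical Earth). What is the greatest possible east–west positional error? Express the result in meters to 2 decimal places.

3.53 meters

Rounding to 4 decimal places leaves the longitude within ±5e-05° of the true value.
One degree of longitude at 50.4959° is 111000 × cos 50.4959° ≈ 111000 × 0.6361 = 70610.8 m.
Maximum E–W displacement: 5e-05 × 70610.8 = 3.53054 m.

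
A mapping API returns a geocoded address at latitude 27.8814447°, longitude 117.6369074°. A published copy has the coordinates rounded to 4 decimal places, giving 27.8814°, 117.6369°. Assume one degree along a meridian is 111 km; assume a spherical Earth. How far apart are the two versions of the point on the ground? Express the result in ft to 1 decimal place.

Δlat = 27.8814447 − 27.8814 = +0.0000447°; Δlon = 117.6369074 − 117.6369 = +0.0000074°.
North–south shift: 0.0000447 × 111000 = 4.9617 m.
East–west at this latitude: 0.0000074° × 111000 × cos 27.8814° ≈ 0.0000074 × 98114.8 = 0.72605 m.
Hypotenuse of the two orthogonal shifts: √(4.9617² + 0.72605²) = 5.01454 m.
In feet: 5.01454 m ÷ 0.3048 ≈ 16.452 ft.

16.5 ft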